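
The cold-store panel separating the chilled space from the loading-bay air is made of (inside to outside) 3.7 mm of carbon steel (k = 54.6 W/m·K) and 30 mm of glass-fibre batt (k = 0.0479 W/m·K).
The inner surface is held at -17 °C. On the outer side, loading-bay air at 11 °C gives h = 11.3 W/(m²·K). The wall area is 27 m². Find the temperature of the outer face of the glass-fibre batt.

Model the wall as resistances in series:
R_carbon steel = L/(kA) = 0.0037/(54.6×27) = 2.51×10^-6 K/W
R_glass-fibre batt = L/(kA) = 0.03/(0.0479×27) = 0.0232 K/W
R_outer film = 1/(h_o·A) = 1/(11.3×27) = 0.003278 K/W
R_total = 0.02648 K/W;  Q = ΔT/R_total = 28/0.02648 = 1058 W
T_interface = T_inner + Q·ΣR(inner→interface) = -17 + 1060×0.0232

T ≈ 7.53 °C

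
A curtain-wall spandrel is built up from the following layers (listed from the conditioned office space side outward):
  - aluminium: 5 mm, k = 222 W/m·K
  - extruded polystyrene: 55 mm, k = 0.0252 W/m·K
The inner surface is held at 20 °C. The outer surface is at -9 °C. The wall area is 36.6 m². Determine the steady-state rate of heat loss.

Q ≈ 486 W

Treating each layer as a thermal resistance in series:
R_aluminium = L/(kA) = 0.005/(222×36.6) = 6.154×10^-7 K/W
R_extruded polystyrene = L/(kA) = 0.055/(0.0252×36.6) = 0.05963 K/W
R_total = 0.05963 K/W
Q = ΔT / R_total = 29 / 0.05963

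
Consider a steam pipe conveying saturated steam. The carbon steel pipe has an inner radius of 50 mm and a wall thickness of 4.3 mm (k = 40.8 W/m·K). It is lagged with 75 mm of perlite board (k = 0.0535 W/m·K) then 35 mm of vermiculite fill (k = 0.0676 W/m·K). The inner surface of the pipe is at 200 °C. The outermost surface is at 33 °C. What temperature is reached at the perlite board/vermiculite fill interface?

For a radial system each layer contributes R = ln(r_out/r_in)/(2πkL); films add R = 1/(hA).
R_carbon steel pipe wall = ln(54.3/50)/(2π×40.8×1) = 3.218×10^-4 K/W
R_perlite board = ln(129.3/54.3)/(2π×0.0535×1) = 2.581 K/W
R_vermiculite fill = ln(164.3/129.3)/(2π×0.0676×1) = 0.564 K/W
R_total = 3.145 K/W
Q = ΔT/R_total = 167/3.145
Q = 53.1 W/m
T_interface = T_inner − Q·ΣR(inner→interface) = 200 − 53.1×2.581

T ≈ 62.9 °C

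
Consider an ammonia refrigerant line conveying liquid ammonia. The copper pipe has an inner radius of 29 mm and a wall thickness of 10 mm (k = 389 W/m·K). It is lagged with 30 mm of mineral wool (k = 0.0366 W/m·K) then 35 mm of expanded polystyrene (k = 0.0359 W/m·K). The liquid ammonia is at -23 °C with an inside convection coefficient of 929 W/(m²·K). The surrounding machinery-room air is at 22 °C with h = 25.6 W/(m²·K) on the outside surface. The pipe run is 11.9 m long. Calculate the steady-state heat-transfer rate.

Cylindrical conduction, so R = ln(r₂/r₁)/(2πkL) per layer, in series:
R_inner film = 1/(h_i·2πr₁L) = 1/(929×2π×0.029×11.9) = 4.964×10^-4 K/W
R_copper pipe wall = ln(39/29)/(2π×389×11.9) = 1.019×10^-5 K/W
R_mineral wool = ln(69/39)/(2π×0.0366×11.9) = 0.2085 K/W
R_expanded polystyrene = ln(104/69)/(2π×0.0359×11.9) = 0.1528 K/W
R_outer film = 1/(h_o·2πr_oL) = 1/(25.6×2π×0.104×11.9) = 0.005023 K/W
R_total = 0.3669 K/W
Q = ΔT/R_total = 45/0.3669

Q ≈ 123 W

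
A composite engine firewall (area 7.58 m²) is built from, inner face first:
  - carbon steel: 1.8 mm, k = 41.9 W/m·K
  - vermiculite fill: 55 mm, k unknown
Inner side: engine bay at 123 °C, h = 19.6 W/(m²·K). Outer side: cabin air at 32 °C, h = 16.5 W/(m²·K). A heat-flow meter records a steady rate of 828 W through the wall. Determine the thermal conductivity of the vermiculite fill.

k ≈ 0.0762 W/(m·K)

Series thermal resistances:
R_inner film = 1/(h_i·A) = 1/(19.6×7.58) = 0.006731 K/W
R_carbon steel = L/(kA) = 0.0018/(41.9×7.58) = 5.667×10^-6 K/W
R_outer film = 1/(h_o·A) = 1/(16.5×7.58) = 0.007996 K/W
Sum of known resistances R_other = 0.01473 K/W
Total R = ΔT/Q = 91/828 = 0.1099 K/W
R_vermiculite fill = R_total − R_other = 0.09517 K/W
k = L/(R·A) = 0.055/(0.09517×7.58)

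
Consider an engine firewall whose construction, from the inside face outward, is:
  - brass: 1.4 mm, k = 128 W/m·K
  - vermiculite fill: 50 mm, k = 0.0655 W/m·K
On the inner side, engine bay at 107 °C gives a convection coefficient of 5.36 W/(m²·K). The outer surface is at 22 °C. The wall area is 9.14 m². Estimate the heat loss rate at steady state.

Q ≈ 818 W

Using the resistance-network approach (series):
R_inner film = 1/(h_i·A) = 1/(5.36×9.14) = 0.02041 K/W
R_brass = L/(kA) = 0.0014/(128×9.14) = 1.197×10^-6 K/W
R_vermiculite fill = L/(kA) = 0.05/(0.0655×9.14) = 0.08352 K/W
R_total = 0.1039 K/W
Q = ΔT / R_total = 85 / 0.1039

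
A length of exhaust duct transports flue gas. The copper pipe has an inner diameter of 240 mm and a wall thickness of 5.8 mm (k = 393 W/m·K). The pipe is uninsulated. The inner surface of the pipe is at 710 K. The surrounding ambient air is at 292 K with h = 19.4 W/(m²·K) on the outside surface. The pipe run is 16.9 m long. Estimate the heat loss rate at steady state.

Q ≈ 108000 W

Cylindrical conduction, so R = ln(r₂/r₁)/(2πkL) per layer, in series:
R_copper pipe wall = ln(125.8/120)/(2π×393×16.9) = 1.131×10^-6 K/W
R_outer film = 1/(h_o·2πr_oL) = 1/(19.4×2π×0.1258×16.9) = 0.003859 K/W
R_total = 0.00386 K/W
Q = ΔT/R_total = 418/0.00386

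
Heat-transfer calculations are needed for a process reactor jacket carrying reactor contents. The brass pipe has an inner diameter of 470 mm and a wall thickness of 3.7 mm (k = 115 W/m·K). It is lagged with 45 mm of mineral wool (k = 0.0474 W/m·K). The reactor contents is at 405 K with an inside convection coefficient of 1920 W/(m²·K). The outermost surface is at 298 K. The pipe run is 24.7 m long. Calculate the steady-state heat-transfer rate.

Per-layer cylindrical resistances, series-summed:
R_inner film = 1/(h_i·2πr₁L) = 1/(1920×2π×0.235×24.7) = 1.428×10^-5 K/W
R_brass pipe wall = ln(238.7/235)/(2π×115×24.7) = 8.753×10^-7 K/W
R_mineral wool = ln(283.7/238.7)/(2π×0.0474×24.7) = 0.02348 K/W
R_total = 0.02349 K/W
Q = ΔT/R_total = 107/0.02349

Q ≈ 4550 W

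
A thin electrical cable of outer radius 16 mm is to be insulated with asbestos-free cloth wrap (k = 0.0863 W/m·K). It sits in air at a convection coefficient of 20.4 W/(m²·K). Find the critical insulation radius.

For a cylinder r_cr = k/h = 0.0863/20.4
r_cr = 4.23 mm; since the bare radius (16 mm) is above r_cr, any added insulation will reduce heat loss.

r_cr ≈ 4.23 mm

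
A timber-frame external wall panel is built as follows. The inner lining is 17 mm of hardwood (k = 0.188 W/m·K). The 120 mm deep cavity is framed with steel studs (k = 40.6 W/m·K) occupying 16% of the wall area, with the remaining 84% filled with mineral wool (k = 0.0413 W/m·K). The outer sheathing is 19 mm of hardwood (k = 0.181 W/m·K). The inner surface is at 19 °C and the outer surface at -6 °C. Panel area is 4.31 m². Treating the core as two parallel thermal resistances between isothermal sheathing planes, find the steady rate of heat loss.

Q ≈ 504 W

Sheathing layers in series; stud and cavity paths in parallel between them.
R_inner = 0.017/(0.188×4.31) = 0.02098 K/W
R_stud  = 0.12/(40.6×0.16×4.31) = 0.004286 K/W
R_cav   = 0.12/(0.0413×0.84×4.31) = 0.8026 K/W
1/R_core = 1/R_stud + 1/R_cav → R_core = 0.004263 K/W
R_outer = 0.019/(0.181×4.31) = 0.02436 K/W
R_total = 0.0496 K/W
Q = ΔT/R_total = 25/0.0496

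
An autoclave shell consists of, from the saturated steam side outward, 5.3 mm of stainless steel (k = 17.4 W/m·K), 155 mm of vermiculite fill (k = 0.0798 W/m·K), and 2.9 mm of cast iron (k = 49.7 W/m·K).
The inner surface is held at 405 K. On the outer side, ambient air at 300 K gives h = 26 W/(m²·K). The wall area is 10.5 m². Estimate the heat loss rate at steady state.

Q ≈ 556 W

Treating each layer as a thermal resistance in series:
R_stainless steel = L/(kA) = 0.0053/(17.4×10.5) = 2.901×10^-5 K/W
R_vermiculite fill = L/(kA) = 0.155/(0.0798×10.5) = 0.185 K/W
R_cast iron = L/(kA) = 0.0029/(49.7×10.5) = 5.557×10^-6 K/W
R_outer film = 1/(h_o·A) = 1/(26×10.5) = 0.003663 K/W
R_total = 0.1887 K/W
Q = ΔT / R_total = 105 / 0.1887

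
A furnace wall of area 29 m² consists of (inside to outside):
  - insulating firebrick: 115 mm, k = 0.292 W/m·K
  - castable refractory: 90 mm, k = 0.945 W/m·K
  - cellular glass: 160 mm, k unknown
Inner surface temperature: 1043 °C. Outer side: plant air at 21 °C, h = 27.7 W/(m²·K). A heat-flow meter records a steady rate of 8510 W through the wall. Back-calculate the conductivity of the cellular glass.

k ≈ 0.0541 W/(m·K)

Using the resistance-network approach (series):
R_insulating firebrick = L/(kA) = 0.115/(0.292×29) = 0.01358 K/W
R_castable refractory = L/(kA) = 0.09/(0.945×29) = 0.003284 K/W
R_outer film = 1/(h_o·A) = 1/(27.7×29) = 0.001245 K/W
Sum of known resistances R_other = 0.01811 K/W
Total R = ΔT/Q = 1022/8510 = 0.1201 K/W
R_cellular glass = R_total − R_other = 0.102 K/W
k = L/(R·A) = 0.16/(0.102×29)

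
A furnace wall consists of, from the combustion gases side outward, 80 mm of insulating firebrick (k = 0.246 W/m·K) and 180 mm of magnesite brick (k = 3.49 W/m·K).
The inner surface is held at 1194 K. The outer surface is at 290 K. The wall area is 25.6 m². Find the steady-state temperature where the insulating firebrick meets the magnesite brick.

T ≈ 414 K

Thermal resistances in series:
R_insulating firebrick = L/(kA) = 0.08/(0.246×25.6) = 0.0127 K/W
R_magnesite brick = L/(kA) = 0.18/(3.49×25.6) = 0.002015 K/W
R_total = 0.01472 K/W;  Q = ΔT/R_total = 904/0.01472 = 61420 W
T_interface = T_inner − Q·ΣR(inner→interface) = 1194 − 61400×0.0127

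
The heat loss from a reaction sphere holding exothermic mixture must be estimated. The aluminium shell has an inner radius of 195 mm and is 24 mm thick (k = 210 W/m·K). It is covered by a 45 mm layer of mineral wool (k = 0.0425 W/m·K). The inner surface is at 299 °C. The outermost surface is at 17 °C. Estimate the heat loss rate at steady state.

For a spherical shell R = (1/r₁ − 1/r₂)/(4πk); film R = 1/(h·4πr²). In series:
R_aluminium shell = (1/0.195 − 1/0.219)/(4π×210) = 2.13×10^-4 K/W
R_mineral wool = (1/0.219 − 1/0.264)/(4π×0.0425) = 1.457 K/W
R_total = 1.458 K/W
Q = ΔT/R_total = 282/1.458

Q ≈ 193 W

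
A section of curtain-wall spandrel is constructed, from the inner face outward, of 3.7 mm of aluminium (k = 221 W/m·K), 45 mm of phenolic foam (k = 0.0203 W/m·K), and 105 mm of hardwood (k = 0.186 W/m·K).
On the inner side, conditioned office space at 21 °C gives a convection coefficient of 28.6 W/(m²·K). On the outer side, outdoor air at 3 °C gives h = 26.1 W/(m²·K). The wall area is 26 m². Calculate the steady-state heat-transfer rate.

Q ≈ 164 W

Series thermal resistances:
R_inner film = 1/(h_i·A) = 1/(28.6×26) = 0.001345 K/W
R_aluminium = L/(kA) = 0.0037/(221×26) = 6.439×10^-7 K/W
R_phenolic foam = L/(kA) = 0.045/(0.0203×26) = 0.08526 K/W
R_hardwood = L/(kA) = 0.105/(0.186×26) = 0.02171 K/W
R_outer film = 1/(h_o·A) = 1/(26.1×26) = 0.001474 K/W
R_total = 0.1098 K/W
Q = ΔT / R_total = 18 / 0.1098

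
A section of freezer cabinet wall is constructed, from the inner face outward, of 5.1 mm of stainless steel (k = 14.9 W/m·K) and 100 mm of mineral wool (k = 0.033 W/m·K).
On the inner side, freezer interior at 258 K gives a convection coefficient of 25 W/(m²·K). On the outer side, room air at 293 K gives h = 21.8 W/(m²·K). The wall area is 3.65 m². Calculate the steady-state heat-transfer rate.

Q ≈ 41 W

Series thermal resistances:
R_inner film = 1/(h_i·A) = 1/(25×3.65) = 0.01096 K/W
R_stainless steel = L/(kA) = 0.0051/(14.9×3.65) = 9.378×10^-5 K/W
R_mineral wool = L/(kA) = 0.1/(0.033×3.65) = 0.8302 K/W
R_outer film = 1/(h_o·A) = 1/(21.8×3.65) = 0.01257 K/W
R_total = 0.8538 K/W
Q = ΔT / R_total = 35 / 0.8538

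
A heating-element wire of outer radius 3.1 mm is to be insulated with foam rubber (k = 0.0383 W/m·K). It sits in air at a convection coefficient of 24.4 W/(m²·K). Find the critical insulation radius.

r_cr ≈ 1.57 mm

For a cylinder r_cr = k/h = 0.0383/24.4
r_cr = 1.57 mm; since the bare radius (3.1 mm) is above r_cr, any added insulation will reduce heat loss.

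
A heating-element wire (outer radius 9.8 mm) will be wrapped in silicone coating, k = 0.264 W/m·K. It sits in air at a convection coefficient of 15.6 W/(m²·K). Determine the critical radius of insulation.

r_cr ≈ 16.9 mm

For a cylinder r_cr = k/h = 0.264/15.6
r_cr = 16.9 mm; since the bare radius (9.8 mm) is below r_cr, adding a thin layer of insulation will *increase* heat loss.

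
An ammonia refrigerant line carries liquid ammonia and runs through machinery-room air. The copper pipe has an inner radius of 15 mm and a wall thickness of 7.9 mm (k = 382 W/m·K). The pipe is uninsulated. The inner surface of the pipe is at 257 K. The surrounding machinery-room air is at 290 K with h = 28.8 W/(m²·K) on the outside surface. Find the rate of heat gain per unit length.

q′ ≈ 137 W/m

Radial resistances (cylindrical: R_cond = ln(r_o/r_i)/(2πkL), R_conv = 1/(h·2πrL)):
R_copper pipe wall = ln(22.9/15)/(2π×382×1) = 1.763×10^-4 K/W
R_outer film = 1/(h_o·2πr_oL) = 1/(28.8×2π×0.0229×1) = 0.2413 K/W
R_total = 0.2415 K/W
Q = ΔT/R_total = 33/0.2415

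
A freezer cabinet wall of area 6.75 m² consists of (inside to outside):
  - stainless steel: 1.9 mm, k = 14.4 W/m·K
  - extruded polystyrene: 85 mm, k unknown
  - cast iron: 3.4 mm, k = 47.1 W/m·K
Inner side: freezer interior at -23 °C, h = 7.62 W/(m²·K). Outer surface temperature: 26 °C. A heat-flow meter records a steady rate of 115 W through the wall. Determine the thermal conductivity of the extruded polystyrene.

Thermal resistances in series:
R_inner film = 1/(h_i·A) = 1/(7.62×6.75) = 0.01944 K/W
R_stainless steel = L/(kA) = 0.0019/(14.4×6.75) = 1.955×10^-5 K/W
R_cast iron = L/(kA) = 0.0034/(47.1×6.75) = 1.069×10^-5 K/W
Sum of known resistances R_other = 0.01947 K/W
Total R = ΔT/Q = 49/115 = 0.4261 K/W
R_extruded polystyrene = R_total − R_other = 0.4066 K/W
k = L/(R·A) = 0.085/(0.4066×6.75)

k ≈ 0.031 W/(m·K)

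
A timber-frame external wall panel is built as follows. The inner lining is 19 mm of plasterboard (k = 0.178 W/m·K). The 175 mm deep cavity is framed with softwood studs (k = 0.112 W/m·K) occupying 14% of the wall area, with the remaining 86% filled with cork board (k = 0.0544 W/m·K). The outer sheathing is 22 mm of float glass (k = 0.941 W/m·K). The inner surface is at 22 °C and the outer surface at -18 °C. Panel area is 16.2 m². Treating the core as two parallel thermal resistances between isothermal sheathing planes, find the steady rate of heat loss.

Q ≈ 221 W

Sheathing layers in series; stud and cavity paths in parallel between them.
R_inner = 0.019/(0.178×16.2) = 0.006589 K/W
R_stud  = 0.175/(0.112×0.14×16.2) = 0.6889 K/W
R_cav   = 0.175/(0.0544×0.86×16.2) = 0.2309 K/W
1/R_core = 1/R_stud + 1/R_cav → R_core = 0.1729 K/W
R_outer = 0.022/(0.941×16.2) = 0.001443 K/W
R_total = 0.181 K/W
Q = ΔT/R_total = 40/0.181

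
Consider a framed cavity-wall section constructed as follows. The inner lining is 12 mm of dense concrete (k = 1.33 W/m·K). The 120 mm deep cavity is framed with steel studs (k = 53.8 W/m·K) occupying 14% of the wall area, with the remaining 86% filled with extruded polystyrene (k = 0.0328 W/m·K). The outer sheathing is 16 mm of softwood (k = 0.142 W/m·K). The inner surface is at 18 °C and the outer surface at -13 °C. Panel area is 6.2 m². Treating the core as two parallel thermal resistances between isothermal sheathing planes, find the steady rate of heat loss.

Q ≈ 1400 W

Sheathing layers in series; stud and cavity paths in parallel between them.
R_inner = 0.012/(1.33×6.2) = 0.001455 K/W
R_stud  = 0.12/(53.8×0.14×6.2) = 0.00257 K/W
R_cav   = 0.12/(0.0328×0.86×6.2) = 0.6861 K/W
1/R_core = 1/R_stud + 1/R_cav → R_core = 0.00256 K/W
R_outer = 0.016/(0.142×6.2) = 0.01817 K/W
R_total = 0.02219 K/W
Q = ΔT/R_total = 31/0.02219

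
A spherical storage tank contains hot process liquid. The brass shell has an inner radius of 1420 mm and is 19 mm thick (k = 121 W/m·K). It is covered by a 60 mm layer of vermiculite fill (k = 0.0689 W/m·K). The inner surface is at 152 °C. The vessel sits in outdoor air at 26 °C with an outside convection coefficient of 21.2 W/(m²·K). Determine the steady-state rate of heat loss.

For a spherical shell R = (1/r₁ − 1/r₂)/(4πk); film R = 1/(h·4πr²). In series:
R_brass shell = (1/1.42 − 1/1.439)/(4π×121) = 6.115×10^-6 K/W
R_vermiculite fill = (1/1.439 − 1/1.499)/(4π×0.0689) = 0.03213 K/W
R_outer film = 1/(h·4πr_o²) = 1/(21.2×4π×1.499²) = 0.001671 K/W
R_total = 0.0338 K/W
Q = ΔT/R_total = 126/0.0338

Q ≈ 3730 W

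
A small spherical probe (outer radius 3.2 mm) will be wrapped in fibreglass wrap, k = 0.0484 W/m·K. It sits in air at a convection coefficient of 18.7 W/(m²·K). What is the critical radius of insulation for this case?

r_cr ≈ 5.18 mm

For a sphere r_cr = 2k/h = 2×0.0484/18.7
r_cr = 5.18 mm; since the bare radius (3.2 mm) is below r_cr, adding a thin layer of insulation will *increase* heat loss.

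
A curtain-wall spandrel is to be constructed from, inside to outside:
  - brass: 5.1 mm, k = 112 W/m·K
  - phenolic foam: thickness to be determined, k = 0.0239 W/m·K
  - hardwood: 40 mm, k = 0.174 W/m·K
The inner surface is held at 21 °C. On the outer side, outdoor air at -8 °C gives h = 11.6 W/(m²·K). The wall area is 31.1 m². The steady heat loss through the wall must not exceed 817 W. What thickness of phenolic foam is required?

L ≈ 18.8 mm

Model the wall as resistances in series:
R_brass = L/(kA) = 0.0051/(112×31.1) = 1.464×10^-6 K/W
R_hardwood = L/(kA) = 0.04/(0.174×31.1) = 0.007392 K/W
R_outer film = 1/(h_o·A) = 1/(11.6×31.1) = 0.002772 K/W
Sum of the known resistances R_other = 0.01017 K/W
Required total resistance R_tot = ΔT/Q_allow = 29/817 = 0.0355 K/W
R_phenolic foam = R_tot − R_other = 0.02533 K/W
L = R·k·A = 0.02533×0.0239×31.1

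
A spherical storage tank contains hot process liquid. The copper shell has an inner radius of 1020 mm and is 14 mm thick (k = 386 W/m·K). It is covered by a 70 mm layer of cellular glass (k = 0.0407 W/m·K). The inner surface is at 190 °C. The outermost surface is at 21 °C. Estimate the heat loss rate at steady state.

Spherical conduction: R = (1/r_in − 1/r_out)/(4πk) per layer; series-sum.
R_copper shell = (1/1.02 − 1/1.034)/(4π×386) = 2.737×10^-6 K/W
R_cellular glass = (1/1.034 − 1/1.104)/(4π×0.0407) = 0.1199 K/W
R_total = 0.1199 K/W
Q = ΔT/R_total = 169/0.1199

Q ≈ 1410 W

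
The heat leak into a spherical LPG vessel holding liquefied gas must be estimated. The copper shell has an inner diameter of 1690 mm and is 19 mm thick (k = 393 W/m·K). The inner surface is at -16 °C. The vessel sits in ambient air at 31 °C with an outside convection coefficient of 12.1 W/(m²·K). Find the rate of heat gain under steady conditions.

Each spherical layer contributes R = (1/r_i − 1/r_o)/(4πk):
R_copper shell = (1/0.845 − 1/0.864)/(4π×393) = 5.27×10^-6 K/W
R_outer film = 1/(h·4πr_o²) = 1/(12.1×4π×0.864²) = 0.00881 K/W
R_total = 0.008815 K/W
Q = ΔT/R_total = 47/0.008815

Q ≈ 5330 W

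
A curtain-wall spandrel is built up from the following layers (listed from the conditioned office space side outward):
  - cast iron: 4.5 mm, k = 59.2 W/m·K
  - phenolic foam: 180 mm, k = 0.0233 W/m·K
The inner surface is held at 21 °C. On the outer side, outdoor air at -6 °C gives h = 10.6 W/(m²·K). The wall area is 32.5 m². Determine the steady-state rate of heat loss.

Q ≈ 112 W

Series thermal resistances:
R_cast iron = L/(kA) = 0.0045/(59.2×32.5) = 2.339×10^-6 K/W
R_phenolic foam = L/(kA) = 0.18/(0.0233×32.5) = 0.2377 K/W
R_outer film = 1/(h_o·A) = 1/(10.6×32.5) = 0.002903 K/W
R_total = 0.2406 K/W
Q = ΔT / R_total = 27 / 0.2406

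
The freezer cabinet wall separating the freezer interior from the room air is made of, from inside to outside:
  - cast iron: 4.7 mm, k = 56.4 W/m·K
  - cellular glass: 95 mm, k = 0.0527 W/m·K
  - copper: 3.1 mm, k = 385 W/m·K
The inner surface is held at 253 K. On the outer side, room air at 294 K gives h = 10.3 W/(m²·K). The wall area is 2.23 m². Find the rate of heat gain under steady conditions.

Series thermal resistances:
R_cast iron = L/(kA) = 0.0047/(56.4×2.23) = 3.737×10^-5 K/W
R_cellular glass = L/(kA) = 0.095/(0.0527×2.23) = 0.8084 K/W
R_copper = L/(kA) = 0.0031/(385×2.23) = 3.611×10^-6 K/W
R_outer film = 1/(h_o·A) = 1/(10.3×2.23) = 0.04354 K/W
R_total = 0.8519 K/W
Q = ΔT / R_total = 41 / 0.8519

Q ≈ 48.1 W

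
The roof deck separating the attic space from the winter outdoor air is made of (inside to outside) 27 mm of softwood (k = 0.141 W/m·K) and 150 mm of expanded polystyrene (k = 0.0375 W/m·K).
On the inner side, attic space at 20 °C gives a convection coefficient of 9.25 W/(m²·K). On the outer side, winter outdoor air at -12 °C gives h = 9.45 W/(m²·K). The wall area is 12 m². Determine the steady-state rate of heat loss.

Using the resistance-network approach (series):
R_inner film = 1/(h_i·A) = 1/(9.25×12) = 0.009009 K/W
R_softwood = L/(kA) = 0.027/(0.141×12) = 0.01596 K/W
R_expanded polystyrene = L/(kA) = 0.15/(0.0375×12) = 0.3333 K/W
R_outer film = 1/(h_o·A) = 1/(9.45×12) = 0.008818 K/W
R_total = 0.3671 K/W
Q = ΔT / R_total = 32 / 0.3671

Q ≈ 87.2 W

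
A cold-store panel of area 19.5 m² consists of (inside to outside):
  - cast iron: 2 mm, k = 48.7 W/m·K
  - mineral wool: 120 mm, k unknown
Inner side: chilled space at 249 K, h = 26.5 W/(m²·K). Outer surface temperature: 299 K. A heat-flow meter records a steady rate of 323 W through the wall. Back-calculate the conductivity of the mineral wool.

k ≈ 0.0403 W/(m·K)

Thermal resistances in series:
R_inner film = 1/(h_i·A) = 1/(26.5×19.5) = 0.001935 K/W
R_cast iron = L/(kA) = 0.002/(48.7×19.5) = 2.106×10^-6 K/W
Sum of known resistances R_other = 0.001937 K/W
Total R = ΔT/Q = 50/323 = 0.1548 K/W
R_mineral wool = R_total − R_other = 0.1529 K/W
k = L/(R·A) = 0.12/(0.1529×19.5)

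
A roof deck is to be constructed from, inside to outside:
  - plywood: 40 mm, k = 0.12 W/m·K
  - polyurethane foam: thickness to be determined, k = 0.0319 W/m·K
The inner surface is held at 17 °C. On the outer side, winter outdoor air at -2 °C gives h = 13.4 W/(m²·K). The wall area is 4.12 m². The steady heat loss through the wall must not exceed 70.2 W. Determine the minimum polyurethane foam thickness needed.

L ≈ 22.6 mm

Series thermal resistances:
R_plywood = L/(kA) = 0.04/(0.12×4.12) = 0.08091 K/W
R_outer film = 1/(h_o·A) = 1/(13.4×4.12) = 0.01811 K/W
Sum of the known resistances R_other = 0.09902 K/W
Required total resistance R_tot = ΔT/Q_allow = 19/70.2 = 0.2707 K/W
R_polyurethane foam = R_tot − R_other = 0.1716 K/W
L = R·k·A = 0.1716×0.0319×4.12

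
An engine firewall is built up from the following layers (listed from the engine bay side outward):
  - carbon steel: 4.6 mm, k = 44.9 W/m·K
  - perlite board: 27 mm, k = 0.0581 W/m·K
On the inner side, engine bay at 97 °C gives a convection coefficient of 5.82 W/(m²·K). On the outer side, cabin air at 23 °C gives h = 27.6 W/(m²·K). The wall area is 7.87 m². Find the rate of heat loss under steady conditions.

Using the resistance-network approach (series):
R_inner film = 1/(h_i·A) = 1/(5.82×7.87) = 0.02183 K/W
R_carbon steel = L/(kA) = 0.0046/(44.9×7.87) = 1.302×10^-5 K/W
R_perlite board = L/(kA) = 0.027/(0.0581×7.87) = 0.05905 K/W
R_outer film = 1/(h_o·A) = 1/(27.6×7.87) = 0.004604 K/W
R_total = 0.0855 K/W
Q = ΔT / R_total = 74 / 0.0855

Q ≈ 866 W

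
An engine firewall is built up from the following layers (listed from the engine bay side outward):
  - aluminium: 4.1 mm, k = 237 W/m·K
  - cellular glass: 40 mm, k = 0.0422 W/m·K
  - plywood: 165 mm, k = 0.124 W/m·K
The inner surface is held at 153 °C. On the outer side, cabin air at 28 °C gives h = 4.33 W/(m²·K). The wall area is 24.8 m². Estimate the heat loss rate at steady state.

Q ≈ 1240 W

Thermal resistances in series:
R_aluminium = L/(kA) = 0.0041/(237×24.8) = 6.976×10^-7 K/W
R_cellular glass = L/(kA) = 0.04/(0.0422×24.8) = 0.03822 K/W
R_plywood = L/(kA) = 0.165/(0.124×24.8) = 0.05366 K/W
R_outer film = 1/(h_o·A) = 1/(4.33×24.8) = 0.009312 K/W
R_total = 0.1012 K/W
Q = ΔT / R_total = 125 / 0.1012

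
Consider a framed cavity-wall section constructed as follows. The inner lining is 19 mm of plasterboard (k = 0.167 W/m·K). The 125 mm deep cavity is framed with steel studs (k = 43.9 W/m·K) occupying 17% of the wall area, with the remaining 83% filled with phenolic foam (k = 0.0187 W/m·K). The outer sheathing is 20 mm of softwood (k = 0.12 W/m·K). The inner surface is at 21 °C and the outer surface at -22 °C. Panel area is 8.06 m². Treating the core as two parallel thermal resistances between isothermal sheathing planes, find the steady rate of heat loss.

Q ≈ 1170 W

Sheathing layers in series; stud and cavity paths in parallel between them.
R_inner = 0.019/(0.167×8.06) = 0.01412 K/W
R_stud  = 0.125/(43.9×0.17×8.06) = 0.002078 K/W
R_cav   = 0.125/(0.0187×0.83×8.06) = 0.9992 K/W
1/R_core = 1/R_stud + 1/R_cav → R_core = 0.002074 K/W
R_outer = 0.02/(0.12×8.06) = 0.02068 K/W
R_total = 0.03687 K/W
Q = ΔT/R_total = 43/0.03687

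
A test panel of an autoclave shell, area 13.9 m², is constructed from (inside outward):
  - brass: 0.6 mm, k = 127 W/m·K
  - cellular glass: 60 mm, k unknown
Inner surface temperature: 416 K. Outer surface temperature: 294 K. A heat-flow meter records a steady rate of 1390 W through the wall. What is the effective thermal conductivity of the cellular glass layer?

k ≈ 0.0492 W/(m·K)

Series thermal resistances:
R_brass = L/(kA) = 0.0006/(127×13.9) = 3.399×10^-7 K/W
Sum of known resistances R_other = 3.399×10^-7 K/W
Total R = ΔT/Q = 122/1390 = 0.08777 K/W
R_cellular glass = R_total − R_other = 0.08777 K/W
k = L/(R·A) = 0.06/(0.08777×13.9)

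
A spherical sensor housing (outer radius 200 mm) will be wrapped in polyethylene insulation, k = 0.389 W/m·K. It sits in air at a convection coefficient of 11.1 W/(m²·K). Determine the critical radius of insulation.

For a sphere r_cr = 2k/h = 2×0.389/11.1
r_cr = 70.1 mm; since the bare radius (200 mm) is above r_cr, any added insulation will reduce heat loss.

r_cr ≈ 70.1 mm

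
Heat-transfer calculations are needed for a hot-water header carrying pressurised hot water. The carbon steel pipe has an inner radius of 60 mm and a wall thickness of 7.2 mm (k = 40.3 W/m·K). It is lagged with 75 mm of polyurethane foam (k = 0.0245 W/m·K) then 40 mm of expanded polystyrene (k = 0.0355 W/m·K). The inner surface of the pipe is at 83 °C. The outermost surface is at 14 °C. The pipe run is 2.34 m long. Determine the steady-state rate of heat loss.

Radial resistances (cylindrical: R_cond = ln(r_o/r_i)/(2πkL), R_conv = 1/(h·2πrL)):
R_carbon steel pipe wall = ln(67.2/60)/(2π×40.3×2.34) = 1.913×10^-4 K/W
R_polyurethane foam = ln(142.2/67.2)/(2π×0.0245×2.34) = 2.081 K/W
R_expanded polystyrene = ln(182.2/142.2)/(2π×0.0355×2.34) = 0.4749 K/W
R_total = 2.556 K/W
Q = ΔT/R_total = 69/2.556

Q ≈ 27 W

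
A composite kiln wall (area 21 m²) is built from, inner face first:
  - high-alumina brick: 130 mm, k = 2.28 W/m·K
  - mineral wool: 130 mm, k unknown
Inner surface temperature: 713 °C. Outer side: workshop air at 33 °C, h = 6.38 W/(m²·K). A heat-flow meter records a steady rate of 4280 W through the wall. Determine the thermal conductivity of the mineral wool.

Series thermal resistances:
R_high-alumina brick = L/(kA) = 0.13/(2.28×21) = 0.002715 K/W
R_outer film = 1/(h_o·A) = 1/(6.38×21) = 0.007464 K/W
Sum of known resistances R_other = 0.01018 K/W
Total R = ΔT/Q = 680/4280 = 0.1589 K/W
R_mineral wool = R_total − R_other = 0.1487 K/W
k = L/(R·A) = 0.13/(0.1487×21)

k ≈ 0.0416 W/(m·K)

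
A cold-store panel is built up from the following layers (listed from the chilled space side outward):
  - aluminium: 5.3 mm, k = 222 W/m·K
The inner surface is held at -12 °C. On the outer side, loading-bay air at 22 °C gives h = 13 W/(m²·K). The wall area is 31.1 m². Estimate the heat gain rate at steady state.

Thermal resistances in series:
R_aluminium = L/(kA) = 0.0053/(222×31.1) = 7.676×10^-7 K/W
R_outer film = 1/(h_o·A) = 1/(13×31.1) = 0.002473 K/W
R_total = 0.002474 K/W
Q = ΔT / R_total = 34 / 0.002474

Q ≈ 13700 W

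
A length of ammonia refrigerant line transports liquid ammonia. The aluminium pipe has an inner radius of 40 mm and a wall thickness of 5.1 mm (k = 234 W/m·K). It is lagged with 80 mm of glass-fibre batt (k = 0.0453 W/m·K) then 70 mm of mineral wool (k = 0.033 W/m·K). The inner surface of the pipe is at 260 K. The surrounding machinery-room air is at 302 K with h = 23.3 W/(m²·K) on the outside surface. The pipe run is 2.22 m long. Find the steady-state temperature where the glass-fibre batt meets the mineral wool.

For a radial system each layer contributes R = ln(r_out/r_in)/(2πkL); films add R = 1/(hA).
R_aluminium pipe wall = ln(45.1/40)/(2π×234×2.22) = 3.677×10^-5 K/W
R_glass-fibre batt = ln(125.1/45.1)/(2π×0.0453×2.22) = 1.615 K/W
R_mineral wool = ln(195.1/125.1)/(2π×0.033×2.22) = 0.9654 K/W
R_outer film = 1/(h_o·2πr_oL) = 1/(23.3×2π×0.1951×2.22) = 0.01577 K/W
R_total = 2.596 K/W
Q = ΔT/R_total = 42/2.596
Q = 16.2 W
T_interface = T_inner + Q·ΣR(inner→interface) = 260 + 16.2×1.615

T ≈ 286 K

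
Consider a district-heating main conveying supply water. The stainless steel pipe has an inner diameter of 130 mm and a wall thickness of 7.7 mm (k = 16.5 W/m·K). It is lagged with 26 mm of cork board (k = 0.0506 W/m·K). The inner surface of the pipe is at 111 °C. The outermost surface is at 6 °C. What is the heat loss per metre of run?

Per-layer cylindrical resistances, series-summed:
R_stainless steel pipe wall = ln(72.7/65)/(2π×16.5×1) = 0.00108 K/W
R_cork board = ln(98.7/72.7)/(2π×0.0506×1) = 0.9617 K/W
R_total = 0.9628 K/W
Q = ΔT/R_total = 105/0.9628

q′ ≈ 109 W/m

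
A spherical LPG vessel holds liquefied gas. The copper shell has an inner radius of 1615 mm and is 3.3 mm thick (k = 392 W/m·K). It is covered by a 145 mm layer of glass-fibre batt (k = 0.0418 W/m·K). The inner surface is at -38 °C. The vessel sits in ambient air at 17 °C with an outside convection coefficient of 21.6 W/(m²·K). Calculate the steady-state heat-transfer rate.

Q ≈ 562 W

For a spherical shell R = (1/r₁ − 1/r₂)/(4πk); film R = 1/(h·4πr²). In series:
R_copper shell = (1/1.615 − 1/1.6183)/(4π×392) = 2.563×10^-7 K/W
R_glass-fibre batt = (1/1.6183 − 1/1.7633)/(4π×0.0418) = 0.09674 K/W
R_outer film = 1/(h·4πr_o²) = 1/(21.6×4π×1.7633²) = 0.001185 K/W
R_total = 0.09792 K/W
Q = ΔT/R_total = 55/0.09792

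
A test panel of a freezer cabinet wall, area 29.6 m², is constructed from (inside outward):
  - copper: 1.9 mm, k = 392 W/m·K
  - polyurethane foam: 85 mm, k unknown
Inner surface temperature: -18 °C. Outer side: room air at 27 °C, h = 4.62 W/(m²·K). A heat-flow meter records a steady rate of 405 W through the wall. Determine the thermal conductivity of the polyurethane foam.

k ≈ 0.0277 W/(m·K)

Thermal resistances in series:
R_copper = L/(kA) = 0.0019/(392×29.6) = 1.637×10^-7 K/W
R_outer film = 1/(h_o·A) = 1/(4.62×29.6) = 0.007313 K/W
Sum of known resistances R_other = 0.007313 K/W
Total R = ΔT/Q = 45/405 = 0.1111 K/W
R_polyurethane foam = R_total − R_other = 0.1038 K/W
k = L/(R·A) = 0.085/(0.1038×29.6)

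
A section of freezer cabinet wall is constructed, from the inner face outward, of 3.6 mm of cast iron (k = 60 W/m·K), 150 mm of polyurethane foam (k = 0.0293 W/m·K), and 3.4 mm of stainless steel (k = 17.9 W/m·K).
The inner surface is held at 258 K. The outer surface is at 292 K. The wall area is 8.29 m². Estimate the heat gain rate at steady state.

Using the resistance-network approach (series):
R_cast iron = L/(kA) = 0.0036/(60×8.29) = 7.238×10^-6 K/W
R_polyurethane foam = L/(kA) = 0.15/(0.0293×8.29) = 0.6175 K/W
R_stainless steel = L/(kA) = 0.0034/(17.9×8.29) = 2.291×10^-5 K/W
R_total = 0.6176 K/W
Q = ΔT / R_total = 34 / 0.6176

Q ≈ 55.1 W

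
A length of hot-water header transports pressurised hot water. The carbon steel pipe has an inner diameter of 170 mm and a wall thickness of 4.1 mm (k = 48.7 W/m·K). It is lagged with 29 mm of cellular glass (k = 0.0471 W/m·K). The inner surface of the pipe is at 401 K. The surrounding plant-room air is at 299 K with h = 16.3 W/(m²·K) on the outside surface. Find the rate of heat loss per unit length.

Cylindrical conduction, so R = ln(r₂/r₁)/(2πkL) per layer, in series:
R_carbon steel pipe wall = ln(89.1/85)/(2π×48.7×1) = 1.54×10^-4 K/W
R_cellular glass = ln(118.1/89.1)/(2π×0.0471×1) = 0.9521 K/W
R_outer film = 1/(h_o·2πr_oL) = 1/(16.3×2π×0.1181×1) = 0.08268 K/W
R_total = 1.035 K/W
Q = ΔT/R_total = 102/1.035

q′ ≈ 98.6 W/m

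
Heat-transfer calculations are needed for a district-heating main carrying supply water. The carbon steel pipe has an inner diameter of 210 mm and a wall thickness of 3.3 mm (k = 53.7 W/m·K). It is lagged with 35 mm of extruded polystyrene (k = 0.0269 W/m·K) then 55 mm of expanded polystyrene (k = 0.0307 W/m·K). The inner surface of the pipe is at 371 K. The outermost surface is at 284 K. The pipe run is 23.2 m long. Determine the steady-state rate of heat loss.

Q ≈ 604 W

Radial resistances (cylindrical: R_cond = ln(r_o/r_i)/(2πkL), R_conv = 1/(h·2πrL)):
R_carbon steel pipe wall = ln(108.3/105)/(2π×53.7×23.2) = 3.953×10^-6 K/W
R_extruded polystyrene = ln(143.3/108.3)/(2π×0.0269×23.2) = 0.07142 K/W
R_expanded polystyrene = ln(198.3/143.3)/(2π×0.0307×23.2) = 0.07259 K/W
R_total = 0.144 K/W
Q = ΔT/R_total = 87/0.144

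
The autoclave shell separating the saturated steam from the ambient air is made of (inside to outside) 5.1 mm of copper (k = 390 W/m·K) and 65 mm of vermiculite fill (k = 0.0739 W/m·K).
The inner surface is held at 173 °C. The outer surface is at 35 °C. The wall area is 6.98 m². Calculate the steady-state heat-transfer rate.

Q ≈ 1100 W

Model the wall as resistances in series:
R_copper = L/(kA) = 0.0051/(390×6.98) = 1.873×10^-6 K/W
R_vermiculite fill = L/(kA) = 0.065/(0.0739×6.98) = 0.126 K/W
R_total = 0.126 K/W
Q = ΔT / R_total = 138 / 0.126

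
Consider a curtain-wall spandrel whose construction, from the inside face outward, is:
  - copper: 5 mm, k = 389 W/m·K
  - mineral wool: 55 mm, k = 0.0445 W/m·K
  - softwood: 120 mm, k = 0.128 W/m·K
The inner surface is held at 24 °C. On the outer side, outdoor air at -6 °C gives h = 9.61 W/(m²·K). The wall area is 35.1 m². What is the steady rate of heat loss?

Model the wall as resistances in series:
R_copper = L/(kA) = 0.005/(389×35.1) = 3.662×10^-7 K/W
R_mineral wool = L/(kA) = 0.055/(0.0445×35.1) = 0.03521 K/W
R_softwood = L/(kA) = 0.12/(0.128×35.1) = 0.02671 K/W
R_outer film = 1/(h_o·A) = 1/(9.61×35.1) = 0.002965 K/W
R_total = 0.06489 K/W
Q = ΔT / R_total = 30 / 0.06489

Q ≈ 462 W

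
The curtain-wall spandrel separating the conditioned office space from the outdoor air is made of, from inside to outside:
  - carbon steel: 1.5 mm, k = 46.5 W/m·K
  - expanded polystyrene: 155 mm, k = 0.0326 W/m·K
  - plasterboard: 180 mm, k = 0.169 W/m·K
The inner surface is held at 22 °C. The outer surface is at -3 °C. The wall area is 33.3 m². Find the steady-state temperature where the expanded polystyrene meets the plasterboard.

T ≈ 1.58 °C

Model the wall as resistances in series:
R_carbon steel = L/(kA) = 0.0015/(46.5×33.3) = 9.687×10^-7 K/W
R_expanded polystyrene = L/(kA) = 0.155/(0.0326×33.3) = 0.1428 K/W
R_plasterboard = L/(kA) = 0.18/(0.169×33.3) = 0.03198 K/W
R_total = 0.1748 K/W;  Q = ΔT/R_total = 25/0.1748 = 143 W
T_interface = T_inner − Q·ΣR(inner→interface) = 22 − 143×0.1428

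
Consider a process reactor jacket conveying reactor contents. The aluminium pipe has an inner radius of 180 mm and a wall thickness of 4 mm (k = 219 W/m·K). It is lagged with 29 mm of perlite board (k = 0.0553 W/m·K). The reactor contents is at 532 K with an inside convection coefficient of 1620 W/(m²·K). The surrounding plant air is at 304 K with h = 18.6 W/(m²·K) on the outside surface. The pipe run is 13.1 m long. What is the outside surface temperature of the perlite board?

T ≈ 324 K

Radial resistances (cylindrical: R_cond = ln(r_o/r_i)/(2πkL), R_conv = 1/(h·2πrL)):
R_inner film = 1/(h_i·2πr₁L) = 1/(1620×2π×0.18×13.1) = 4.166×10^-5 K/W
R_aluminium pipe wall = ln(184/180)/(2π×219×13.1) = 1.219×10^-6 K/W
R_perlite board = ln(213/184)/(2π×0.0553×13.1) = 0.03215 K/W
R_outer film = 1/(h_o·2πr_oL) = 1/(18.6×2π×0.213×13.1) = 0.003067 K/W
R_total = 0.03526 K/W
Q = ΔT/R_total = 228/0.03526
Q = 6470 W
T_interface = T_inner − Q·ΣR(inner→interface) = 532 − 6470×0.0322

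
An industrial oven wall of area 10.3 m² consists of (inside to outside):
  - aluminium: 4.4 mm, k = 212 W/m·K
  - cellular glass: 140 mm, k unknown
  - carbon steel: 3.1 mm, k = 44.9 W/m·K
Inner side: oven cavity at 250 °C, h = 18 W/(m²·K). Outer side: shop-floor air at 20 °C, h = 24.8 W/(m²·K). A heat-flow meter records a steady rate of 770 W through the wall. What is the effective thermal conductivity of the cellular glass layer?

Model the wall as resistances in series:
R_inner film = 1/(h_i·A) = 1/(18×10.3) = 0.005394 K/W
R_aluminium = L/(kA) = 0.0044/(212×10.3) = 2.015×10^-6 K/W
R_carbon steel = L/(kA) = 0.0031/(44.9×10.3) = 6.703×10^-6 K/W
R_outer film = 1/(h_o·A) = 1/(24.8×10.3) = 0.003915 K/W
Sum of known resistances R_other = 0.009317 K/W
Total R = ΔT/Q = 230/770 = 0.2987 K/W
R_cellular glass = R_total − R_other = 0.2894 K/W
k = L/(R·A) = 0.14/(0.2894×10.3)

k ≈ 0.047 W/(m·K)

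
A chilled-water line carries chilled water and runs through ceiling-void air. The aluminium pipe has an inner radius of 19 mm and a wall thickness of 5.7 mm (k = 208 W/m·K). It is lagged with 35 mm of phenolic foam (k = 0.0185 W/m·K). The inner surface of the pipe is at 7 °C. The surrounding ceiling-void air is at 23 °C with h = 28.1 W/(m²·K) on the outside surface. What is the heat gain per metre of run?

q′ ≈ 2.08 W/m

Radial resistances (cylindrical: R_cond = ln(r_o/r_i)/(2πkL), R_conv = 1/(h·2πrL)):
R_aluminium pipe wall = ln(24.7/19)/(2π×208×1) = 2.008×10^-4 K/W
R_phenolic foam = ln(59.7/24.7)/(2π×0.0185×1) = 7.592 K/W
R_outer film = 1/(h_o·2πr_oL) = 1/(28.1×2π×0.0597×1) = 0.09487 K/W
R_total = 7.687 K/W
Q = ΔT/R_total = 16/7.687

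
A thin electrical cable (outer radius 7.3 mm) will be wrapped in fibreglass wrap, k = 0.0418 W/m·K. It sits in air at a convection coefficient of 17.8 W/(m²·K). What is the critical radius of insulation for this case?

r_cr ≈ 2.35 mm

For a cylinder r_cr = k/h = 0.0418/17.8
r_cr = 2.35 mm; since the bare radius (7.3 mm) is above r_cr, any added insulation will reduce heat loss.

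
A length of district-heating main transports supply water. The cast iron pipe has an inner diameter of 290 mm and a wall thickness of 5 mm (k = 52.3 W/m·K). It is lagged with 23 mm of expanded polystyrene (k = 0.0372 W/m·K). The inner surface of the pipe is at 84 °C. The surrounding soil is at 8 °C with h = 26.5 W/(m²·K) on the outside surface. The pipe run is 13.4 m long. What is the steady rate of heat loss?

Per-layer cylindrical resistances, series-summed:
R_cast iron pipe wall = ln(150/145)/(2π×52.3×13.4) = 7.699×10^-6 K/W
R_expanded polystyrene = ln(173/150)/(2π×0.0372×13.4) = 0.04555 K/W
R_outer film = 1/(h_o·2πr_oL) = 1/(26.5×2π×0.173×13.4) = 0.002591 K/W
R_total = 0.04815 K/W
Q = ΔT/R_total = 76/0.04815

Q ≈ 1580 W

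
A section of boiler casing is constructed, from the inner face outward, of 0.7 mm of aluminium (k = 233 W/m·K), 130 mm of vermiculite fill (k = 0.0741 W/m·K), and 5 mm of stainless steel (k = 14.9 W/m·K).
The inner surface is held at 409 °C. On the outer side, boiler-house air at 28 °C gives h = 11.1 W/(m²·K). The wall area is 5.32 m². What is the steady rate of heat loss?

Q ≈ 1100 W

Thermal resistances in series:
R_aluminium = L/(kA) = 0.0007/(233×5.32) = 5.647×10^-7 K/W
R_vermiculite fill = L/(kA) = 0.13/(0.0741×5.32) = 0.3298 K/W
R_stainless steel = L/(kA) = 0.005/(14.9×5.32) = 6.308×10^-5 K/W
R_outer film = 1/(h_o·A) = 1/(11.1×5.32) = 0.01693 K/W
R_total = 0.3468 K/W
Q = ΔT / R_total = 381 / 0.3468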